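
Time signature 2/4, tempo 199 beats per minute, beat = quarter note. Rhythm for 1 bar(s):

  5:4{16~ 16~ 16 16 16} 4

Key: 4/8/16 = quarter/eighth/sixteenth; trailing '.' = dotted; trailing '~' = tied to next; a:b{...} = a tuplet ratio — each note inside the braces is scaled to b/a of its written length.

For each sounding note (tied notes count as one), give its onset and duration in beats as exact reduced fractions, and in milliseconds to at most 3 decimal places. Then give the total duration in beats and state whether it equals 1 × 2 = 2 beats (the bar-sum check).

1) 0.0ms=0b +180.905ms=3/5b
2) 180.905ms=3/5b +60.302ms=1/5b
3) 241.206ms=4/5b +60.302ms=1/5b
4) 301.508ms=1b +301.508ms=1b
Σ=2b of 2 (199bpm 2/4) — PASS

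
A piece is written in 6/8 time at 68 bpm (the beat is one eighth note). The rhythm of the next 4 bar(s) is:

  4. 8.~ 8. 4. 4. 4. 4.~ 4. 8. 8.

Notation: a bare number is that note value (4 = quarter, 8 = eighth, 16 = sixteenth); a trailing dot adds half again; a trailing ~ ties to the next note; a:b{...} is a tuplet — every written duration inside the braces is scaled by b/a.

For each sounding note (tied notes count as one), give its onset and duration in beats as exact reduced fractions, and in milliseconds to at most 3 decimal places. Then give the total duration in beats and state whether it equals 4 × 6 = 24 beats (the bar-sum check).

1) 0.0ms=0b +2647.059ms=3b
2) 2647.059ms=3b +2647.059ms=3b
3) 5294.118ms=6b +2647.059ms=3b
4) 7941.176ms=9b +2647.059ms=3b
5) 10588.235ms=12b +2647.059ms=3b
6) 13235.294ms=15b +5294.118ms=6b
7) 18529.412ms=21b +1323.529ms=3/2b
8) 19852.941ms=45/2b +1323.529ms=3/2b
Σ=24b of 24 (68bpm 6/8) — PASS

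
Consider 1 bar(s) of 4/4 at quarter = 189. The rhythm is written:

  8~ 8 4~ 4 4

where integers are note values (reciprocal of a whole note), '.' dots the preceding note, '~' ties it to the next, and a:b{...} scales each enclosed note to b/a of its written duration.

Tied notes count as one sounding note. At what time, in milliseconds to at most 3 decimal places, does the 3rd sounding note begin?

note 3 onset = 3b = 952.381ms

1. 0.0ms @ 0 + 317.46ms (1)
2. 317.46ms @ 1 + 634.921ms (2)
3. 952.381ms @ 3 + 317.46ms (1)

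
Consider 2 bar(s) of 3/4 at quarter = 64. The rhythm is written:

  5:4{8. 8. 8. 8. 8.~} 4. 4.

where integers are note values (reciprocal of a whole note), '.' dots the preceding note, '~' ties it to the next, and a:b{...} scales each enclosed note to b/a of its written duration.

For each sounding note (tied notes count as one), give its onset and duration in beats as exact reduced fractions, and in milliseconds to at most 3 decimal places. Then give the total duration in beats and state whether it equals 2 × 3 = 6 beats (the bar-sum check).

1) 0.0ms=0b +562.5ms=3/5b
2) 562.5ms=3/5b +562.5ms=3/5b
3) 1125.0ms=6/5b +562.5ms=3/5b
4) 1687.5ms=9/5b +562.5ms=3/5b
5) 2250.0ms=12/5b +1968.75ms=21/10b
6) 4218.75ms=9/2b +1406.25ms=3/2b
Σ=6b of 6 (64bpm 3/4) — PASS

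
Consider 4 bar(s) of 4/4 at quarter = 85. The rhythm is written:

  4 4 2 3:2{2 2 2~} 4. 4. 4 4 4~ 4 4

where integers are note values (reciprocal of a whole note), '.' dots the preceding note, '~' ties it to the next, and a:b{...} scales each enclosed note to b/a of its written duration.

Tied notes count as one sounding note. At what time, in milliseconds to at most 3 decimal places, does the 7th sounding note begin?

1. 0.0ms @ 0 + 705.882ms (1)
2. 705.882ms @ 1 + 705.882ms (1)
3. 1411.765ms @ 2 + 1411.765ms (2)
4. 2823.529ms @ 4 + 941.176ms (4/3)
5. 3764.706ms @ 16/3 + 941.176ms (4/3)
6. 4705.882ms @ 20/3 + 2000.0ms (17/6)
7. 6705.882ms @ 19/2 + 1058.824ms (3/2)
8. 7764.706ms @ 11 + 705.882ms (1)
9. 8470.588ms @ 12 + 705.882ms (1)
10. 9176.471ms @ 13 + 1411.765ms (2)
11. 10588.235ms @ 15 + 705.882ms (1)

note 7 onset = 19/2b = 6705.882ms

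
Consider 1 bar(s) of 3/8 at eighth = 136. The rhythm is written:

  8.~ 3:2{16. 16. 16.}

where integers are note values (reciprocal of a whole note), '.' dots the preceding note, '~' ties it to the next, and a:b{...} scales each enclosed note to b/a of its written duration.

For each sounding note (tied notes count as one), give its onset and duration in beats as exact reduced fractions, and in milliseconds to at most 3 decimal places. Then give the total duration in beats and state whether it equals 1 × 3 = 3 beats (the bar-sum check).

1) 0.0ms=0b +882.353ms=2b
2) 882.353ms=2b +220.588ms=1/2b
3) 1102.941ms=5/2b +220.588ms=1/2b
Σ=3b of 3 (136bpm 3/8) — PASS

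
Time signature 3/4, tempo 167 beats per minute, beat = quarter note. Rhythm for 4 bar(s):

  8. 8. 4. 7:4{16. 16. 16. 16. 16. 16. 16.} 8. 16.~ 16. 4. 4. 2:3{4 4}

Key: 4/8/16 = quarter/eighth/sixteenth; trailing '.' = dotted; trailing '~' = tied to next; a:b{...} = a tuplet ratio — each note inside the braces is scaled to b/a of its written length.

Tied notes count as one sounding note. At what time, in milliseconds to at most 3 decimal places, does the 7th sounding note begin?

note 7 onset = 51/14b = 1308.811ms

1. 0.0ms @ 0 + 269.461ms (3/4)
2. 269.461ms @ 3/4 + 269.461ms (3/4)
3. 538.922ms @ 3/2 + 538.922ms (3/2)
4. 1077.844ms @ 3 + 76.989ms (3/14)
5. 1154.833ms @ 45/14 + 76.989ms (3/14)
6. 1231.822ms @ 24/7 + 76.989ms (3/14)
7. 1308.811ms @ 51/14 + 76.989ms (3/14)
8. 1385.8ms @ 27/7 + 76.989ms (3/14)
9. 1462.789ms @ 57/14 + 76.989ms (3/14)
10. 1539.778ms @ 30/7 + 76.989ms (3/14)
11. 1616.766ms @ 9/2 + 269.461ms (3/4)
12. 1886.228ms @ 21/4 + 269.461ms (3/4)
13. 2155.689ms @ 6 + 538.922ms (3/2)
14. 2694.611ms @ 15/2 + 538.922ms (3/2)
15. 3233.533ms @ 9 + 538.922ms (3/2)
16. 3772.455ms @ 21/2 + 538.922ms (3/2)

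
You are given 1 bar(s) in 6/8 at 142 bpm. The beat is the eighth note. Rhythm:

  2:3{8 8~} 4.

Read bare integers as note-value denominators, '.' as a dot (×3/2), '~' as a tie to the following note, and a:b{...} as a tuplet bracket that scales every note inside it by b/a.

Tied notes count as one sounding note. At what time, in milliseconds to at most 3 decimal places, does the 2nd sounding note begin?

1. 0.0ms @ 0 + 633.803ms (3/2)
2. 633.803ms @ 3/2 + 1901.408ms (9/2)

note 2 onset = 3/2b = 633.803ms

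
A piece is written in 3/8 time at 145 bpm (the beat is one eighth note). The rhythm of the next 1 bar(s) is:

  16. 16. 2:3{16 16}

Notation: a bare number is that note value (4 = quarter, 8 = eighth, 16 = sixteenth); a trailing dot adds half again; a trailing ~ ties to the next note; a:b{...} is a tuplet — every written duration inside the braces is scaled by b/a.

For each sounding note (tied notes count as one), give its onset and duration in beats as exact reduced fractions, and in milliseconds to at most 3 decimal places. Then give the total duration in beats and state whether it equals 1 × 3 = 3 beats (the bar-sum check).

1) 0.0ms=0b +310.345ms=3/4b
2) 310.345ms=3/4b +310.345ms=3/4b
3) 620.69ms=3/2b +310.345ms=3/4b
4) 931.034ms=9/4b +310.345ms=3/4b
Σ=3b of 3 (145bpm 3/8) — PASS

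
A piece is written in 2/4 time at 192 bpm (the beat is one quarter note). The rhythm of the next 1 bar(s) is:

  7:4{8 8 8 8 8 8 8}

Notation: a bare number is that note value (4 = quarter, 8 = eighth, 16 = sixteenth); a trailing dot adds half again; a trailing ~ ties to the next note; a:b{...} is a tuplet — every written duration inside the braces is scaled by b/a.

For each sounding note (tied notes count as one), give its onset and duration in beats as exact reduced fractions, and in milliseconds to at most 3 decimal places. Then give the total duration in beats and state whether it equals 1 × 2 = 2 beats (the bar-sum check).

1) 0.0ms=0b +89.286ms=2/7b
2) 89.286ms=2/7b +89.286ms=2/7b
3) 178.571ms=4/7b +89.286ms=2/7b
4) 267.857ms=6/7b +89.286ms=2/7b
5) 357.143ms=8/7b +89.286ms=2/7b
6) 446.429ms=10/7b +89.286ms=2/7b
7) 535.714ms=12/7b +89.286ms=2/7b
Σ=2b of 2 (192bpm 2/4) — PASS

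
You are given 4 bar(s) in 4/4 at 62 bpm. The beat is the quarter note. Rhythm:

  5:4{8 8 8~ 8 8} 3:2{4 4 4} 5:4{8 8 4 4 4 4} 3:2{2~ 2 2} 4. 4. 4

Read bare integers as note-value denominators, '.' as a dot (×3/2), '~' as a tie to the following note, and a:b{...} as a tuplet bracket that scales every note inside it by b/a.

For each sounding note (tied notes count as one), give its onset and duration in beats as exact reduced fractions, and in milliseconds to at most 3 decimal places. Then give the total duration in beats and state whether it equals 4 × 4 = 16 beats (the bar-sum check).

1) 0.0ms=0b +387.097ms=2/5b
2) 387.097ms=2/5b +387.097ms=2/5b
3) 774.194ms=4/5b +774.194ms=4/5b
4) 1548.387ms=8/5b +387.097ms=2/5b
5) 1935.484ms=2b +645.161ms=2/3b
6) 2580.645ms=8/3b +645.161ms=2/3b
7) 3225.806ms=10/3b +645.161ms=2/3b
8) 3870.968ms=4b +387.097ms=2/5b
9) 4258.065ms=22/5b +387.097ms=2/5b
10) 4645.161ms=24/5b +774.194ms=4/5b
11) 5419.355ms=28/5b +774.194ms=4/5b
12) 6193.548ms=32/5b +774.194ms=4/5b
13) 6967.742ms=36/5b +774.194ms=4/5b
14) 7741.935ms=8b +2580.645ms=8/3b
15) 10322.581ms=32/3b +1290.323ms=4/3b
16) 11612.903ms=12b +1451.613ms=3/2b
17) 13064.516ms=27/2b +1451.613ms=3/2b
18) 14516.129ms=15b +967.742ms=1b
Σ=16b of 16 (62bpm 4/4) — PASS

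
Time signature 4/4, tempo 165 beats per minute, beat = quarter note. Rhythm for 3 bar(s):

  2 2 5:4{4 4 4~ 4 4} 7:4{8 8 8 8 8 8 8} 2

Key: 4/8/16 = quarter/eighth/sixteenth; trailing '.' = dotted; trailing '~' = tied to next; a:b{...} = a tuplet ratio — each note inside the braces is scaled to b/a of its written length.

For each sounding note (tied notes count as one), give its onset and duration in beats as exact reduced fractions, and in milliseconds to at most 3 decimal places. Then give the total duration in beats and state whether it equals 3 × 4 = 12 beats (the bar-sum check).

1) 0.0ms=0b +727.273ms=2b
2) 727.273ms=2b +727.273ms=2b
3) 1454.545ms=4b +290.909ms=4/5b
4) 1745.455ms=24/5b +290.909ms=4/5b
5) 2036.364ms=28/5b +581.818ms=8/5b
6) 2618.182ms=36/5b +290.909ms=4/5b
7) 2909.091ms=8b +103.896ms=2/7b
8) 3012.987ms=58/7b +103.896ms=2/7b
9) 3116.883ms=60/7b +103.896ms=2/7b
10) 3220.779ms=62/7b +103.896ms=2/7b
11) 3324.675ms=64/7b +103.896ms=2/7b
12) 3428.571ms=66/7b +103.896ms=2/7b
13) 3532.468ms=68/7b +103.896ms=2/7b
14) 3636.364ms=10b +727.273ms=2b
Σ=12b of 12 (165bpm 4/4) — PASS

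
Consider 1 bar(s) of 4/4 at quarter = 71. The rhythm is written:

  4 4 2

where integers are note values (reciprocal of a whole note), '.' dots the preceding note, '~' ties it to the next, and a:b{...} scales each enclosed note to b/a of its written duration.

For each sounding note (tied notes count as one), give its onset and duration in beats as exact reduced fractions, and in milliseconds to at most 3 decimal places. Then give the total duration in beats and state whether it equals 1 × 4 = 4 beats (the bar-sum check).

1) 0.0ms=0b +845.07ms=1b
2) 845.07ms=1b +845.07ms=1b
3) 1690.141ms=2b +1690.141ms=2b
Σ=4b of 4 (71bpm 4/4) — PASS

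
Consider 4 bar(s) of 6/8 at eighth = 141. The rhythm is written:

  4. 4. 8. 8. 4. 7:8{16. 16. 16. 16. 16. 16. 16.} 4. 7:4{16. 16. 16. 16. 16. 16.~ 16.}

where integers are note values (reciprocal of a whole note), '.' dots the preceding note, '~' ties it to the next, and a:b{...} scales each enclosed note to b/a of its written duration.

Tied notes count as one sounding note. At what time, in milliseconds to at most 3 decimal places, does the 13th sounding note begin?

note 13 onset = 18b = 7659.574ms

1. 0.0ms @ 0 + 1276.596ms (3)
2. 1276.596ms @ 3 + 1276.596ms (3)
3. 2553.191ms @ 6 + 638.298ms (3/2)
4. 3191.489ms @ 15/2 + 638.298ms (3/2)
5. 3829.787ms @ 9 + 1276.596ms (3)
6. 5106.383ms @ 12 + 364.742ms (6/7)
7. 5471.125ms @ 90/7 + 364.742ms (6/7)
8. 5835.866ms @ 96/7 + 364.742ms (6/7)
9. 6200.608ms @ 102/7 + 364.742ms (6/7)
10. 6565.35ms @ 108/7 + 364.742ms (6/7)
11. 6930.091ms @ 114/7 + 364.742ms (6/7)
12. 7294.833ms @ 120/7 + 364.742ms (6/7)
13. 7659.574ms @ 18 + 1276.596ms (3)
14. 8936.17ms @ 21 + 182.371ms (3/7)
15. 9118.541ms @ 150/7 + 182.371ms (3/7)
16. 9300.912ms @ 153/7 + 182.371ms (3/7)
17. 9483.283ms @ 156/7 + 182.371ms (3/7)
18. 9665.653ms @ 159/7 + 182.371ms (3/7)
19. 9848.024ms @ 162/7 + 364.742ms (6/7)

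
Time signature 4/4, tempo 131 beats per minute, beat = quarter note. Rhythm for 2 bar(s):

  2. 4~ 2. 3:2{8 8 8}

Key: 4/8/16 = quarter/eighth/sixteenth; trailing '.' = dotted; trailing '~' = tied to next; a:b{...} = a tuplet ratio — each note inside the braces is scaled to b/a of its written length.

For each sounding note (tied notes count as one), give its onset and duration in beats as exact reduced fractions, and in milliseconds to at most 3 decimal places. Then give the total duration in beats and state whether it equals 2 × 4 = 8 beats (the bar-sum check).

1) 0.0ms=0b +1374.046ms=3b
2) 1374.046ms=3b +1832.061ms=4b
3) 3206.107ms=7b +152.672ms=1/3b
4) 3358.779ms=22/3b +152.672ms=1/3b
5) 3511.45ms=23/3b +152.672ms=1/3b
Σ=8b of 8 (131bpm 4/4) — PASS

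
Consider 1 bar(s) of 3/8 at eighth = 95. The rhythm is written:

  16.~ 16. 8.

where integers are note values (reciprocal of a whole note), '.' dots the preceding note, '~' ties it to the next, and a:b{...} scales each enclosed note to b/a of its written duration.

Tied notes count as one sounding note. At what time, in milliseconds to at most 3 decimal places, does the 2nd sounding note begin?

1. 0.0ms @ 0 + 947.368ms (3/2)
2. 947.368ms @ 3/2 + 947.368ms (3/2)

note 2 onset = 3/2b = 947.368ms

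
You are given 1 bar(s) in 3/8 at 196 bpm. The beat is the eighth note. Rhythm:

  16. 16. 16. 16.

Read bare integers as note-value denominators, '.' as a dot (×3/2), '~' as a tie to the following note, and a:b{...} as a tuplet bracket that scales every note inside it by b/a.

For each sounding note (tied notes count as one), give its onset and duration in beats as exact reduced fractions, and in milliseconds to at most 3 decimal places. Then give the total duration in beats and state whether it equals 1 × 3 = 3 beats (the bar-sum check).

1) 0.0ms=0b +229.592ms=3/4b
2) 229.592ms=3/4b +229.592ms=3/4b
3) 459.184ms=3/2b +229.592ms=3/4b
4) 688.776ms=9/4b +229.592ms=3/4b
Σ=3b of 3 (196bpm 3/8) — PASS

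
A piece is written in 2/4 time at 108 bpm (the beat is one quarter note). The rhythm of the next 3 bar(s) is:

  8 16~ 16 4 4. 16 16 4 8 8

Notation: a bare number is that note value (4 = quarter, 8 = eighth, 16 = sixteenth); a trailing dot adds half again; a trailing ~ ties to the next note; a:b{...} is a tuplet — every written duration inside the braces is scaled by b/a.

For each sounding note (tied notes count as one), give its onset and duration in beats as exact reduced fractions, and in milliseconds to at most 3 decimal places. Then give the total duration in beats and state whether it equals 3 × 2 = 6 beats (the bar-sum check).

1) 0.0ms=0b +277.778ms=1/2b
2) 277.778ms=1/2b +277.778ms=1/2b
3) 555.556ms=1b +555.556ms=1b
4) 1111.111ms=2b +833.333ms=3/2b
5) 1944.444ms=7/2b +138.889ms=1/4b
6) 2083.333ms=15/4b +138.889ms=1/4b
7) 2222.222ms=4b +555.556ms=1b
8) 2777.778ms=5b +277.778ms=1/2b
9) 3055.556ms=11/2b +277.778ms=1/2b
Σ=6b of 6 (108bpm 2/4) — PASS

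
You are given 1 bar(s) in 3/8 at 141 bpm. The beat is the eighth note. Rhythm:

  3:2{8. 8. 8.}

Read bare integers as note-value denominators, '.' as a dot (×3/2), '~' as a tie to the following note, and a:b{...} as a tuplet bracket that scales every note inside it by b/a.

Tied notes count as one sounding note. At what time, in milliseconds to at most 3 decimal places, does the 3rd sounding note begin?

1. 0.0ms @ 0 + 425.532ms (1)
2. 425.532ms @ 1 + 425.532ms (1)
3. 851.064ms @ 2 + 425.532ms (1)

note 3 onset = 2b = 851.064ms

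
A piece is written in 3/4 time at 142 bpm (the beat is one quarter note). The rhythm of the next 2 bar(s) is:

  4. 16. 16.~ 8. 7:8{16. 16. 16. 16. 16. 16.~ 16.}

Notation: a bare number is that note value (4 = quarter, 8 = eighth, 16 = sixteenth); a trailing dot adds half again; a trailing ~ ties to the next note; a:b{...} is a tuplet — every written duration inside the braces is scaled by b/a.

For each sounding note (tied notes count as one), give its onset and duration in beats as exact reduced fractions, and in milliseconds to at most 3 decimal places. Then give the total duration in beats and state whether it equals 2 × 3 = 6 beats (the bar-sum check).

1) 0.0ms=0b +633.803ms=3/2b
2) 633.803ms=3/2b +158.451ms=3/8b
3) 792.254ms=15/8b +475.352ms=9/8b
4) 1267.606ms=3b +181.087ms=3/7b
5) 1448.692ms=24/7b +181.087ms=3/7b
6) 1629.779ms=27/7b +181.087ms=3/7b
7) 1810.865ms=30/7b +181.087ms=3/7b
8) 1991.952ms=33/7b +181.087ms=3/7b
9) 2173.038ms=36/7b +362.173ms=6/7b
Σ=6b of 6 (142bpm 3/4) — PASS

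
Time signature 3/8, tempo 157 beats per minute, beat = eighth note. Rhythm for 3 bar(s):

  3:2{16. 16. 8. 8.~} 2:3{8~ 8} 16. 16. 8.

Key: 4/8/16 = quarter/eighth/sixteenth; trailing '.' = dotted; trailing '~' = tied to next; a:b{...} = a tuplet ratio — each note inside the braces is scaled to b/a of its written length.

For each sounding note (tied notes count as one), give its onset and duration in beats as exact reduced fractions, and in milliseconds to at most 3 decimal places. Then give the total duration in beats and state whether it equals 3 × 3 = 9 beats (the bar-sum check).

1) 0.0ms=0b +191.083ms=1/2b
2) 191.083ms=1/2b +191.083ms=1/2b
3) 382.166ms=1b +382.166ms=1b
4) 764.331ms=2b +1528.662ms=4b
5) 2292.994ms=6b +286.624ms=3/4b
6) 2579.618ms=27/4b +286.624ms=3/4b
7) 2866.242ms=15/2b +573.248ms=3/2b
Σ=9b of 9 (157bpm 3/8) — PASS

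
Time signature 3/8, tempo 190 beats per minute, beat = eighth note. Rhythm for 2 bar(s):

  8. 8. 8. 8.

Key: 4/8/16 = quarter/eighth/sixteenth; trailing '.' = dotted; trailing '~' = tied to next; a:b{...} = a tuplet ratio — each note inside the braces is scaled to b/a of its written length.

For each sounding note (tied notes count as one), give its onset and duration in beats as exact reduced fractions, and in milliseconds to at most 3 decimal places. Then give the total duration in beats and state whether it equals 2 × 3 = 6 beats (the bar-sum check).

1) 0.0ms=0b +473.684ms=3/2b
2) 473.684ms=3/2b +473.684ms=3/2b
3) 947.368ms=3b +473.684ms=3/2b
4) 1421.053ms=9/2b +473.684ms=3/2b
Σ=6b of 6 (190bpm 3/8) — PASS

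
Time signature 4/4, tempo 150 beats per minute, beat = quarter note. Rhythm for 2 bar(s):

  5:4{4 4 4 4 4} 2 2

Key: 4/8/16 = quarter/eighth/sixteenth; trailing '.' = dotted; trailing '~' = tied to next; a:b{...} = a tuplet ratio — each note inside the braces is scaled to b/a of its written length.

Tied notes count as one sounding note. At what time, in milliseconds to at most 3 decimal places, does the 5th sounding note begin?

note 5 onset = 16/5b = 1280.0ms

1. 0.0ms @ 0 + 320.0ms (4/5)
2. 320.0ms @ 4/5 + 320.0ms (4/5)
3. 640.0ms @ 8/5 + 320.0ms (4/5)
4. 960.0ms @ 12/5 + 320.0ms (4/5)
5. 1280.0ms @ 16/5 + 320.0ms (4/5)
6. 1600.0ms @ 4 + 800.0ms (2)
7. 2400.0ms @ 6 + 800.0ms (2)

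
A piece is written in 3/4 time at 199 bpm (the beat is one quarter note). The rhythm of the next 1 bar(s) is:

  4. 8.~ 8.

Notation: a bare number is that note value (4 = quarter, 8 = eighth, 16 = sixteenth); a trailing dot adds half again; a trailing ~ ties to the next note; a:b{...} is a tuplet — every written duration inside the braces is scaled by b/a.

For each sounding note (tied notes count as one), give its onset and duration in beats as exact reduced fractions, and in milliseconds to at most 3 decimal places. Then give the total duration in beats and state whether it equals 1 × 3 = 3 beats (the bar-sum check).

1) 0.0ms=0b +452.261ms=3/2b
2) 452.261ms=3/2b +452.261ms=3/2b
Σ=3b of 3 (199bpm 3/4) — PASS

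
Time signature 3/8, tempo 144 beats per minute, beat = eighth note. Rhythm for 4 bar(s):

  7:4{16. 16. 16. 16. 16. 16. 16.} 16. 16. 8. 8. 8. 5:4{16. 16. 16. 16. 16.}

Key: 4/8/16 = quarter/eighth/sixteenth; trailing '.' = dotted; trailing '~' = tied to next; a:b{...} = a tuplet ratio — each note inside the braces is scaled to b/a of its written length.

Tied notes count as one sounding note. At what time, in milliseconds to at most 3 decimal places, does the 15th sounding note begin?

1. 0.0ms @ 0 + 178.571ms (3/7)
2. 178.571ms @ 3/7 + 178.571ms (3/7)
3. 357.143ms @ 6/7 + 178.571ms (3/7)
4. 535.714ms @ 9/7 + 178.571ms (3/7)
5. 714.286ms @ 12/7 + 178.571ms (3/7)
6. 892.857ms @ 15/7 + 178.571ms (3/7)
7. 1071.429ms @ 18/7 + 178.571ms (3/7)
8. 1250.0ms @ 3 + 312.5ms (3/4)
9. 1562.5ms @ 15/4 + 312.5ms (3/4)
10. 1875.0ms @ 9/2 + 625.0ms (3/2)
11. 2500.0ms @ 6 + 625.0ms (3/2)
12. 3125.0ms @ 15/2 + 625.0ms (3/2)
13. 3750.0ms @ 9 + 250.0ms (3/5)
14. 4000.0ms @ 48/5 + 250.0ms (3/5)
15. 4250.0ms @ 51/5 + 250.0ms (3/5)
16. 4500.0ms @ 54/5 + 250.0ms (3/5)
17. 4750.0ms @ 57/5 + 250.0ms (3/5)

note 15 onset = 51/5b = 4250.0ms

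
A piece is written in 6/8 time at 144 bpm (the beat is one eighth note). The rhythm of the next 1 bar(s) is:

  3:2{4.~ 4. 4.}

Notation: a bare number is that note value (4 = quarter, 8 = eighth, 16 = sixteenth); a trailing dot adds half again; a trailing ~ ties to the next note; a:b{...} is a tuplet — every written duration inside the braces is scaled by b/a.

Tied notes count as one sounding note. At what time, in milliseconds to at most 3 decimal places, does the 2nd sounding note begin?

1. 0.0ms @ 0 + 1666.667ms (4)
2. 1666.667ms @ 4 + 833.333ms (2)

note 2 onset = 4b = 1666.667ms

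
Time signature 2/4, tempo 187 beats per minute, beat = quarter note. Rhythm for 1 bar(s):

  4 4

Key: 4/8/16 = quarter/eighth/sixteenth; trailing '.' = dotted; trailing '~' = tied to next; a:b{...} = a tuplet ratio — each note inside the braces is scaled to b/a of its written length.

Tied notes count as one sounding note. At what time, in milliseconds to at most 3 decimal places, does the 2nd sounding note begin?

note 2 onset = 1b = 320.856ms

1. 0.0ms @ 0 + 320.856ms (1)
2. 320.856ms @ 1 + 320.856ms (1)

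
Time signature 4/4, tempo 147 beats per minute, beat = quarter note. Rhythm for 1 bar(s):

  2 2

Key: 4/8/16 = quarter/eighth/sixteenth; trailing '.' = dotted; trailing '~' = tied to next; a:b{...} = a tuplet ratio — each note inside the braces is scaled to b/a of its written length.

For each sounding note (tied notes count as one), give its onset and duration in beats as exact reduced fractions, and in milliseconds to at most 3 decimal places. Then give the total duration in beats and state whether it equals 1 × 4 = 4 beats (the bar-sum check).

1) 0.0ms=0b +816.327ms=2b
2) 816.327ms=2b +816.327ms=2b
Σ=4b of 4 (147bpm 4/4) — PASS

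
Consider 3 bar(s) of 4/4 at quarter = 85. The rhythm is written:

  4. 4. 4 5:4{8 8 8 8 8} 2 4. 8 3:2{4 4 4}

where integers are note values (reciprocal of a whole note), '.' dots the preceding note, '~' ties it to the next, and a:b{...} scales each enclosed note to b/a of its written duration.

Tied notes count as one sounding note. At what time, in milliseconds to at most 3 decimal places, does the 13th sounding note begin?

1. 0.0ms @ 0 + 1058.824ms (3/2)
2. 1058.824ms @ 3/2 + 1058.824ms (3/2)
3. 2117.647ms @ 3 + 705.882ms (1)
4. 2823.529ms @ 4 + 282.353ms (2/5)
5. 3105.882ms @ 22/5 + 282.353ms (2/5)
6. 3388.235ms @ 24/5 + 282.353ms (2/5)
7. 3670.588ms @ 26/5 + 282.353ms (2/5)
8. 3952.941ms @ 28/5 + 282.353ms (2/5)
9. 4235.294ms @ 6 + 1411.765ms (2)
10. 5647.059ms @ 8 + 1058.824ms (3/2)
11. 6705.882ms @ 19/2 + 352.941ms (1/2)
12. 7058.824ms @ 10 + 470.588ms (2/3)
13. 7529.412ms @ 32/3 + 470.588ms (2/3)
14. 8000.0ms @ 34/3 + 470.588ms (2/3)

note 13 onset = 32/3b = 7529.412ms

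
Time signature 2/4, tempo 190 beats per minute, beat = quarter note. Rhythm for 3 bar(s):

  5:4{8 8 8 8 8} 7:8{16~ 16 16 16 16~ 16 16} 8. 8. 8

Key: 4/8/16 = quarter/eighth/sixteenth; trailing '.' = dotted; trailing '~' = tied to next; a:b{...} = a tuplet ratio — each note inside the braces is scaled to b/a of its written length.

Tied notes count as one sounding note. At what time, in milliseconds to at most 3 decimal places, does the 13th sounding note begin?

note 13 onset = 11/2b = 1736.842ms

1. 0.0ms @ 0 + 126.316ms (2/5)
2. 126.316ms @ 2/5 + 126.316ms (2/5)
3. 252.632ms @ 4/5 + 126.316ms (2/5)
4. 378.947ms @ 6/5 + 126.316ms (2/5)
5. 505.263ms @ 8/5 + 126.316ms (2/5)
6. 631.579ms @ 2 + 180.451ms (4/7)
7. 812.03ms @ 18/7 + 90.226ms (2/7)
8. 902.256ms @ 20/7 + 90.226ms (2/7)
9. 992.481ms @ 22/7 + 180.451ms (4/7)
10. 1172.932ms @ 26/7 + 90.226ms (2/7)
11. 1263.158ms @ 4 + 236.842ms (3/4)
12. 1500.0ms @ 19/4 + 236.842ms (3/4)
13. 1736.842ms @ 11/2 + 157.895ms (1/2)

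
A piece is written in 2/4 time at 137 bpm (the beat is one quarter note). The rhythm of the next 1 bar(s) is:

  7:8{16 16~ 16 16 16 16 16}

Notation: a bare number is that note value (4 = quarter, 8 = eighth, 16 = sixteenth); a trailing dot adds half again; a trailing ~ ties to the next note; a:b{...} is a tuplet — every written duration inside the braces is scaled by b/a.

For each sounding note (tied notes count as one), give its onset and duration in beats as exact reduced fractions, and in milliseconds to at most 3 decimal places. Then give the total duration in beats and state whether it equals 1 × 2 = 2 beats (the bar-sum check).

1) 0.0ms=0b +125.13ms=2/7b
2) 125.13ms=2/7b +250.261ms=4/7b
3) 375.391ms=6/7b +125.13ms=2/7b
4) 500.521ms=8/7b +125.13ms=2/7b
5) 625.652ms=10/7b +125.13ms=2/7b
6) 750.782ms=12/7b +125.13ms=2/7b
Σ=2b of 2 (137bpm 2/4) — PASS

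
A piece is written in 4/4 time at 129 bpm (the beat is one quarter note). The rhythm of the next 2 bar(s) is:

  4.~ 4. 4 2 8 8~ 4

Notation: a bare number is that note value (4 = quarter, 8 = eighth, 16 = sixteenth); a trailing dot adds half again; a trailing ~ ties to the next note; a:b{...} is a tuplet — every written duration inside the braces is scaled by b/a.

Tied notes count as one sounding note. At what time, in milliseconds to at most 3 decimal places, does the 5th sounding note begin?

1. 0.0ms @ 0 + 1395.349ms (3)
2. 1395.349ms @ 3 + 465.116ms (1)
3. 1860.465ms @ 4 + 930.233ms (2)
4. 2790.698ms @ 6 + 232.558ms (1/2)
5. 3023.256ms @ 13/2 + 697.674ms (3/2)

note 5 onset = 13/2b = 3023.256ms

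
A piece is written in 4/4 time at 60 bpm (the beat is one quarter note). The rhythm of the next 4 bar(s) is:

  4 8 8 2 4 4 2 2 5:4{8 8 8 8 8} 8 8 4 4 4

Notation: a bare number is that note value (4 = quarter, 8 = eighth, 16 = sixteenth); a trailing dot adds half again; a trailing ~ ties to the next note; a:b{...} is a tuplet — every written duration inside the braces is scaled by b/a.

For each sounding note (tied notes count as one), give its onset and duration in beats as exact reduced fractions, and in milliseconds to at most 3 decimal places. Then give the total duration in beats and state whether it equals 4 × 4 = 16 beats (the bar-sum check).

1) 0.0ms=0b +1000.0ms=1b
2) 1000.0ms=1b +500.0ms=1/2b
3) 1500.0ms=3/2b +500.0ms=1/2b
4) 2000.0ms=2b +2000.0ms=2b
5) 4000.0ms=4b +1000.0ms=1b
6) 5000.0ms=5b +1000.0ms=1b
7) 6000.0ms=6b +2000.0ms=2b
8) 8000.0ms=8b +2000.0ms=2b
9) 10000.0ms=10b +400.0ms=2/5b
10) 10400.0ms=52/5b +400.0ms=2/5b
11) 10800.0ms=54/5b +400.0ms=2/5b
12) 11200.0ms=56/5b +400.0ms=2/5b
13) 11600.0ms=58/5b +400.0ms=2/5b
14) 12000.0ms=12b +500.0ms=1/2b
15) 12500.0ms=25/2b +500.0ms=1/2b
16) 13000.0ms=13b +1000.0ms=1b
17) 14000.0ms=14b +1000.0ms=1b
18) 15000.0ms=15b +1000.0ms=1b
Σ=16b of 16 (60bpm 4/4) — PASS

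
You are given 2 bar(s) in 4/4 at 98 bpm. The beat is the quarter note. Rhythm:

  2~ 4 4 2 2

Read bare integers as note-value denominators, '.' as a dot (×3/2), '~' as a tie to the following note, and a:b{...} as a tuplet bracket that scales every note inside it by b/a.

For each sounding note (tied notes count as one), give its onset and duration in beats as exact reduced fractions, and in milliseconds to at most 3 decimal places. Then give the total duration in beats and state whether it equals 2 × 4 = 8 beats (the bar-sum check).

1) 0.0ms=0b +1836.735ms=3b
2) 1836.735ms=3b +612.245ms=1b
3) 2448.98ms=4b +1224.49ms=2b
4) 3673.469ms=6b +1224.49ms=2b
Σ=8b of 8 (98bpm 4/4) — PASS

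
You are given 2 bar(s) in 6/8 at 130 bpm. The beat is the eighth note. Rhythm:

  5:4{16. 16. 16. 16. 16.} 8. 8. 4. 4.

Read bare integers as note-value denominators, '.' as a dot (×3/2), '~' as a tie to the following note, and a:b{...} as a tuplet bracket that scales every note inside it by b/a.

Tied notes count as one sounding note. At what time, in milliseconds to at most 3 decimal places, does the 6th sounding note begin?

1. 0.0ms @ 0 + 276.923ms (3/5)
2. 276.923ms @ 3/5 + 276.923ms (3/5)
3. 553.846ms @ 6/5 + 276.923ms (3/5)
4. 830.769ms @ 9/5 + 276.923ms (3/5)
5. 1107.692ms @ 12/5 + 276.923ms (3/5)
6. 1384.615ms @ 3 + 692.308ms (3/2)
7. 2076.923ms @ 9/2 + 692.308ms (3/2)
8. 2769.231ms @ 6 + 1384.615ms (3)
9. 4153.846ms @ 9 + 1384.615ms (3)

note 6 onset = 3b = 1384.615ms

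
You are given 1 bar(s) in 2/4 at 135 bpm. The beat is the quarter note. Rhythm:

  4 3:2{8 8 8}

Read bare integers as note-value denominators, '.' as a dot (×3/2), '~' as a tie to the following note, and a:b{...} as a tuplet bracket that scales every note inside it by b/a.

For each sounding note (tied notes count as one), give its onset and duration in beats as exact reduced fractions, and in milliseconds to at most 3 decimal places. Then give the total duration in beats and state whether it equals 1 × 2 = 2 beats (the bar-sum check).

1) 0.0ms=0b +444.444ms=1b
2) 444.444ms=1b +148.148ms=1/3b
3) 592.593ms=4/3b +148.148ms=1/3b
4) 740.741ms=5/3b +148.148ms=1/3b
Σ=2b of 2 (135bpm 2/4) — PASS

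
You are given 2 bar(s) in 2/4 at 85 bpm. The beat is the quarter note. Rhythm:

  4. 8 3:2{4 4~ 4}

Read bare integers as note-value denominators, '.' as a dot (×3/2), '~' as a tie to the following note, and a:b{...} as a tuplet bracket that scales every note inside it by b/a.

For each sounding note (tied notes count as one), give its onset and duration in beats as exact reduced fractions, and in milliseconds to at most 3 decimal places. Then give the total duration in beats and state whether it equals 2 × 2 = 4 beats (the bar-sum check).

1) 0.0ms=0b +1058.824ms=3/2b
2) 1058.824ms=3/2b +352.941ms=1/2b
3) 1411.765ms=2b +470.588ms=2/3b
4) 1882.353ms=8/3b +941.176ms=4/3b
Σ=4b of 4 (85bpm 2/4) — PASS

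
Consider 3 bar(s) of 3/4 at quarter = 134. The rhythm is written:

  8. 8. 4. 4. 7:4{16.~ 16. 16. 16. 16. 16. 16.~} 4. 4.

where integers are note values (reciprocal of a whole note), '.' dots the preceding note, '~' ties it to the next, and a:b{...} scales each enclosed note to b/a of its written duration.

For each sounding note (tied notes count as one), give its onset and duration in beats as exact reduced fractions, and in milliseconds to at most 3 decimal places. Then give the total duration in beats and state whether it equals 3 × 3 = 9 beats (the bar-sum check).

1) 0.0ms=0b +335.821ms=3/4b
2) 335.821ms=3/4b +335.821ms=3/4b
3) 671.642ms=3/2b +671.642ms=3/2b
4) 1343.284ms=3b +671.642ms=3/2b
5) 2014.925ms=9/2b +191.898ms=3/7b
6) 2206.823ms=69/14b +95.949ms=3/14b
7) 2302.772ms=36/7b +95.949ms=3/14b
8) 2398.721ms=75/14b +95.949ms=3/14b
9) 2494.67ms=39/7b +95.949ms=3/14b
10) 2590.618ms=81/14b +767.591ms=12/7b
11) 3358.209ms=15/2b +671.642ms=3/2b
Σ=9b of 9 (134bpm 3/4) — PASS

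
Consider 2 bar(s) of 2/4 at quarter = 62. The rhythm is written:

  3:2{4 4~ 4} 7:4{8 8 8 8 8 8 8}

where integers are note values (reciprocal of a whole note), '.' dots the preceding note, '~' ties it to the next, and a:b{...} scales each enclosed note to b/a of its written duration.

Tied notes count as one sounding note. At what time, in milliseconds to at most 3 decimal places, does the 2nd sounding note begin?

1. 0.0ms @ 0 + 645.161ms (2/3)
2. 645.161ms @ 2/3 + 1290.323ms (4/3)
3. 1935.484ms @ 2 + 276.498ms (2/7)
4. 2211.982ms @ 16/7 + 276.498ms (2/7)
5. 2488.479ms @ 18/7 + 276.498ms (2/7)
6. 2764.977ms @ 20/7 + 276.498ms (2/7)
7. 3041.475ms @ 22/7 + 276.498ms (2/7)
8. 3317.972ms @ 24/7 + 276.498ms (2/7)
9. 3594.47ms @ 26/7 + 276.498ms (2/7)

note 2 onset = 2/3b = 645.161ms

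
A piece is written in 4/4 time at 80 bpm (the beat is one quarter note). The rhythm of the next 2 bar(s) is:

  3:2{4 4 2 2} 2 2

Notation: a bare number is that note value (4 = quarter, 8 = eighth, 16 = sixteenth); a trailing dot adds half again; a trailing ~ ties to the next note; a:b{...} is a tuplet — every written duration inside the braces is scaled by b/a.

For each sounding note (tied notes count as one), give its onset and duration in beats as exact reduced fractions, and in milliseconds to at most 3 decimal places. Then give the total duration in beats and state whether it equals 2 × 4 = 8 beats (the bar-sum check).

1) 0.0ms=0b +500.0ms=2/3b
2) 500.0ms=2/3b +500.0ms=2/3b
3) 1000.0ms=4/3b +1000.0ms=4/3b
4) 2000.0ms=8/3b +1000.0ms=4/3b
5) 3000.0ms=4b +1500.0ms=2b
6) 4500.0ms=6b +1500.0ms=2b
Σ=8b of 8 (80bpm 4/4) — PASS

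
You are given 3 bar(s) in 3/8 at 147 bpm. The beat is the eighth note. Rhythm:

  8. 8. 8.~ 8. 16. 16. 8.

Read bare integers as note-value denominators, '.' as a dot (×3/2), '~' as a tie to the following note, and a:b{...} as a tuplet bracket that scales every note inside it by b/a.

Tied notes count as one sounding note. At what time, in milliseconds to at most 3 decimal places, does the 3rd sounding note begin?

1. 0.0ms @ 0 + 612.245ms (3/2)
2. 612.245ms @ 3/2 + 612.245ms (3/2)
3. 1224.49ms @ 3 + 1224.49ms (3)
4. 2448.98ms @ 6 + 306.122ms (3/4)
5. 2755.102ms @ 27/4 + 306.122ms (3/4)
6. 3061.224ms @ 15/2 + 612.245ms (3/2)

note 3 onset = 3b = 1224.49ms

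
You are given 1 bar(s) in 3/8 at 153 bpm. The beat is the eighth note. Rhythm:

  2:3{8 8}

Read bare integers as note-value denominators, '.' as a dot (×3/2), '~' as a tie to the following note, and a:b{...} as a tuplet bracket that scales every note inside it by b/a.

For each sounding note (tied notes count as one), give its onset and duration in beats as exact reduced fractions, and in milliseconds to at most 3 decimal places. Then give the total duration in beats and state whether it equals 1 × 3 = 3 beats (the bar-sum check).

1) 0.0ms=0b +588.235ms=3/2b
2) 588.235ms=3/2b +588.235ms=3/2b
Σ=3b of 3 (153bpm 3/8) — PASS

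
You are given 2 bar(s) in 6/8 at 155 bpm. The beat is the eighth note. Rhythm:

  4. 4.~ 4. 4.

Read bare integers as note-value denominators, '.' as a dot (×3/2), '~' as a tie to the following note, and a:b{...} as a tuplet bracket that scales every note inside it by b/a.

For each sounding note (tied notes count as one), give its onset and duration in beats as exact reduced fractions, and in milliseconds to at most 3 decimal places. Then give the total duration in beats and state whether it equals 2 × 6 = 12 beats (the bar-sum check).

1) 0.0ms=0b +1161.29ms=3b
2) 1161.29ms=3b +2322.581ms=6b
3) 3483.871ms=9b +1161.29ms=3b
Σ=12b of 12 (155bpm 6/8) — PASS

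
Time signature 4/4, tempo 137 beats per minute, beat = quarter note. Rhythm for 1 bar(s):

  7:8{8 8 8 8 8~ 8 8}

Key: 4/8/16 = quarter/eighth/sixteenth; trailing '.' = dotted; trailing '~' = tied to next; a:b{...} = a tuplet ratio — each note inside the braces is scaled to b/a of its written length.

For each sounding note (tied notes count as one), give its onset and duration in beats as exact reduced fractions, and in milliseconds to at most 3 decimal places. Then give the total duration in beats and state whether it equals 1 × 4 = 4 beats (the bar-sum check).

1) 0.0ms=0b +250.261ms=4/7b
2) 250.261ms=4/7b +250.261ms=4/7b
3) 500.521ms=8/7b +250.261ms=4/7b
4) 750.782ms=12/7b +250.261ms=4/7b
5) 1001.043ms=16/7b +500.521ms=8/7b
6) 1501.564ms=24/7b +250.261ms=4/7b
Σ=4b of 4 (137bpm 4/4) — PASS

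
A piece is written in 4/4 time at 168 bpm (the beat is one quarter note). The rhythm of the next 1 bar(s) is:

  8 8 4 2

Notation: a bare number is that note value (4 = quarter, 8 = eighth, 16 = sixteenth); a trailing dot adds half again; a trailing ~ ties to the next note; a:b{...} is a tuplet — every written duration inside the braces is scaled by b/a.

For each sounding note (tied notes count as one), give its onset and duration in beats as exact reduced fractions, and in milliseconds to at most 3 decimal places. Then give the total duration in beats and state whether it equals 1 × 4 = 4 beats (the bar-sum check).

1) 0.0ms=0b +178.571ms=1/2b
2) 178.571ms=1/2b +178.571ms=1/2b
3) 357.143ms=1b +357.143ms=1b
4) 714.286ms=2b +714.286ms=2b
Σ=4b of 4 (168bpm 4/4) — PASS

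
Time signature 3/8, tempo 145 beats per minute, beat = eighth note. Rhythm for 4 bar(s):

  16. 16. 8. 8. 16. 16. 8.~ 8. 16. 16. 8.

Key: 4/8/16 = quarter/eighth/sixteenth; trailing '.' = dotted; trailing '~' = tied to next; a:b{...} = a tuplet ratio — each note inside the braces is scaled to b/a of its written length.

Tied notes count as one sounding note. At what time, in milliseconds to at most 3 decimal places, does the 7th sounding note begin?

1. 0.0ms @ 0 + 310.345ms (3/4)
2. 310.345ms @ 3/4 + 310.345ms (3/4)
3. 620.69ms @ 3/2 + 620.69ms (3/2)
4. 1241.379ms @ 3 + 620.69ms (3/2)
5. 1862.069ms @ 9/2 + 310.345ms (3/4)
6. 2172.414ms @ 21/4 + 310.345ms (3/4)
7. 2482.759ms @ 6 + 1241.379ms (3)
8. 3724.138ms @ 9 + 310.345ms (3/4)
9. 4034.483ms @ 39/4 + 310.345ms (3/4)
10. 4344.828ms @ 21/2 + 620.69ms (3/2)

note 7 onset = 6b = 2482.759ms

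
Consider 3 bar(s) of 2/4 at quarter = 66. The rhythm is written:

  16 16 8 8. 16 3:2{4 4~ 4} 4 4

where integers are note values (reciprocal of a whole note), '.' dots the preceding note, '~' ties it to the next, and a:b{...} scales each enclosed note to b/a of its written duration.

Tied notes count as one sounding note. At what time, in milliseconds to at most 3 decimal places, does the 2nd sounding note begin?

note 2 onset = 1/4b = 227.273ms

1. 0.0ms @ 0 + 227.273ms (1/4)
2. 227.273ms @ 1/4 + 227.273ms (1/4)
3. 454.545ms @ 1/2 + 454.545ms (1/2)
4. 909.091ms @ 1 + 681.818ms (3/4)
5. 1590.909ms @ 7/4 + 227.273ms (1/4)
6. 1818.182ms @ 2 + 606.061ms (2/3)
7. 2424.242ms @ 8/3 + 1212.121ms (4/3)
8. 3636.364ms @ 4 + 909.091ms (1)
9. 4545.455ms @ 5 + 909.091ms (1)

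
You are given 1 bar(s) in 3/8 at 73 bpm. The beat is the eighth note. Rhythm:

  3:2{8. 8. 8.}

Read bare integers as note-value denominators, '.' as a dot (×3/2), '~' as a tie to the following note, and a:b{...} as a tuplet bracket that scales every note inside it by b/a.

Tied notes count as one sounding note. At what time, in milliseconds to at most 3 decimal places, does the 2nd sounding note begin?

1. 0.0ms @ 0 + 821.918ms (1)
2. 821.918ms @ 1 + 821.918ms (1)
3. 1643.836ms @ 2 + 821.918ms (1)

note 2 onset = 1b = 821.918ms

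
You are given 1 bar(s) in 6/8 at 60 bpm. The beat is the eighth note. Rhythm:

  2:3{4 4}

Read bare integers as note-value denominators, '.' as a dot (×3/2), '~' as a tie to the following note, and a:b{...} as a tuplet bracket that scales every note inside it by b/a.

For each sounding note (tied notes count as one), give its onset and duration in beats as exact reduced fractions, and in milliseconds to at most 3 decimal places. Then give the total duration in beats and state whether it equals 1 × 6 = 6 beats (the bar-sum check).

1) 0.0ms=0b +3000.0ms=3b
2) 3000.0ms=3b +3000.0ms=3b
Σ=6b of 6 (60bpm 6/8) — PASS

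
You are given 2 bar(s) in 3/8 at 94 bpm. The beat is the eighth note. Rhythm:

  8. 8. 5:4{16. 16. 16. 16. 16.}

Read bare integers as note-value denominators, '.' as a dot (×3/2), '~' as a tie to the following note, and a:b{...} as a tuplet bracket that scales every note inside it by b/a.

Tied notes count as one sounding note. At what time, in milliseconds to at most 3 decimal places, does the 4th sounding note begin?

note 4 onset = 18/5b = 2297.872ms

1. 0.0ms @ 0 + 957.447ms (3/2)
2. 957.447ms @ 3/2 + 957.447ms (3/2)
3. 1914.894ms @ 3 + 382.979ms (3/5)
4. 2297.872ms @ 18/5 + 382.979ms (3/5)
5. 2680.851ms @ 21/5 + 382.979ms (3/5)
6. 3063.83ms @ 24/5 + 382.979ms (3/5)
7. 3446.809ms @ 27/5 + 382.979ms (3/5)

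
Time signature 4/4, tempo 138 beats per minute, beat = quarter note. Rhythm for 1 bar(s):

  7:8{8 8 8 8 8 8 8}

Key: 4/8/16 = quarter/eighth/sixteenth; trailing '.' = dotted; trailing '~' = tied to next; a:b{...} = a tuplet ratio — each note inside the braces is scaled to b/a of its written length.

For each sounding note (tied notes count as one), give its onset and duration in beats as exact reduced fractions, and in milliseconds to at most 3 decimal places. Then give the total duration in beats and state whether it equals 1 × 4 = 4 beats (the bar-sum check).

1) 0.0ms=0b +248.447ms=4/7b
2) 248.447ms=4/7b +248.447ms=4/7b
3) 496.894ms=8/7b +248.447ms=4/7b
4) 745.342ms=12/7b +248.447ms=4/7b
5) 993.789ms=16/7b +248.447ms=4/7b
6) 1242.236ms=20/7b +248.447ms=4/7b
7) 1490.683ms=24/7b +248.447ms=4/7b
Σ=4b of 4 (138bpm 4/4) — PASS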